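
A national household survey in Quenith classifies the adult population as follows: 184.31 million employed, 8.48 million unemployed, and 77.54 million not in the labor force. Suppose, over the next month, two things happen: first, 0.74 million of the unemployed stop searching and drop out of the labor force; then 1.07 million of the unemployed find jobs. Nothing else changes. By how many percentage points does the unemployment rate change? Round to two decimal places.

Initially, labor force = 184.31 + 8.48 = 192.79 million, so u = 8.48/192.79 = 4.40%.
After the first change, unemployed and labor force both fall by 0.74 → E = 184.31, U = 7.74, labor force = 192.05 million.
After the second change, unemployed falls and employed rises by 1.07; labor force unchanged → E = 185.38, U = 6.67, labor force = 192.05 million.
New unemployment rate = 6.67 / 192.05 = 3.47%.
Change = 3.47% − 4.40% = −0.93 percentage points.

The unemployment rate changes by −0.93 percentage points.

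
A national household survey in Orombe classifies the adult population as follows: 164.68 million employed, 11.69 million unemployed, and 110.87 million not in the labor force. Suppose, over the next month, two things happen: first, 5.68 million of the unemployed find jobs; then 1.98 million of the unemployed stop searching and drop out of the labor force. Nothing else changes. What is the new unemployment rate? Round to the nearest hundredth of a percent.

New unemployment rate ≈ 2.31%.

Initially, labor force = 164.68 + 11.69 = 176.37 million, so u = 11.69/176.37 = 6.63%.
After the first change, unemployed falls and employed rises by 5.68; labor force unchanged → E = 170.36, U = 6.01, labor force = 176.37 million.
After the second change, unemployed and labor force both fall by 1.98 → E = 170.36, U = 4.03, labor force = 174.39 million.
New unemployment rate = 4.03 / 174.39 = 2.31%.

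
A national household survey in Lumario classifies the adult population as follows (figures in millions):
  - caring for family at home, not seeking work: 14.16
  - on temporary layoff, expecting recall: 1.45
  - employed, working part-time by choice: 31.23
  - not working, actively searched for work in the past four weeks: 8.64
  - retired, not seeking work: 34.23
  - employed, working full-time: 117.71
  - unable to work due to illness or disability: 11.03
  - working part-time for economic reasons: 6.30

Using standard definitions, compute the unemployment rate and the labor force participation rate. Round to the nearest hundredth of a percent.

Unemployment rate ≈ 6.10%; labor force participation rate ≈ 73.56%.

Employed = 31.23 + 117.71 + 6.30 = 155.24 million (anyone who worked, including part-time for economic reasons, counts as employed).
Unemployed = 1.45 + 8.64 = 10.09 million (jobless and actively searching, or on temporary layoff).
Labor force = 155.24 + 10.09 = 165.33 million.
Not in labor force = 14.16 + 34.23 + 11.03 = 59.42 million (those not working and not actively searching are outside the labor force).
Civilian working-age population = 165.33 + 59.42 = 224.75 million.
Unemployment rate = 10.09 / 165.33 = 6.10%.
Labor force participation rate = 165.33 / 224.75 = 73.56%.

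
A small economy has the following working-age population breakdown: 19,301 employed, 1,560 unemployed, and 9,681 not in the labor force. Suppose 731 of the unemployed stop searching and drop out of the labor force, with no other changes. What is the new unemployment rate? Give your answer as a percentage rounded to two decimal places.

Initially, labor force = 19,301 + 1,560 = 20,861, so u = 1,560/20,861 = 7.48%.
After the change, unemployed and labor force both fall by 731 → E = 19,301, U = 829, labor force = 20,130.
New unemployment rate = 829 / 20,130 = 4.12%.

New unemployment rate ≈ 4.12%.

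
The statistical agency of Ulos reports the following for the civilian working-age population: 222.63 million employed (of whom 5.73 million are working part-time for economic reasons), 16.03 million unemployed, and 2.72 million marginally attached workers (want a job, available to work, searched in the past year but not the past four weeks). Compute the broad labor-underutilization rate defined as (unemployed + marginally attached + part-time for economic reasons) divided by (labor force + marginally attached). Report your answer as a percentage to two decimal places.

Broad underutilization rate ≈ 10.14%.

Labor force = 222.63 + 16.03 = 238.66 million.
Numerator = 16.03 + 2.72 + 5.73 = 24.48 million.
Denominator = 238.66 + 2.72 = 241.38 million.
Broad rate = 24.48 / 241.38 = 10.14%.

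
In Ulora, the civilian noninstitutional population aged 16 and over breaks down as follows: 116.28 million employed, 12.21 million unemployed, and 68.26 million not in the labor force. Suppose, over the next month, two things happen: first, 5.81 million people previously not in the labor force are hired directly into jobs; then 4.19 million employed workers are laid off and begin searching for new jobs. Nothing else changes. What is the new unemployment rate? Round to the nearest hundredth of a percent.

Initially, labor force = 116.28 + 12.21 = 128.49 million, so u = 12.21/128.49 = 9.50%.
After the first change, employed and labor force both rise by 5.81; unemployed unchanged → E = 122.09, U = 12.21, labor force = 134.30 million.
After the second change, employed falls and unemployed rises by 4.19; labor force unchanged → E = 117.90, U = 16.40, labor force = 134.30 million.
New unemployment rate = 16.40 / 134.30 = 12.21%.

New unemployment rate ≈ 12.21%.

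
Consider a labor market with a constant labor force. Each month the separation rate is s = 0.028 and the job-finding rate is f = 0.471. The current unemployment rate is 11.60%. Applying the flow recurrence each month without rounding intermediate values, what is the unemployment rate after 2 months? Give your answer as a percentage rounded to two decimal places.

With a fixed labor force, u_{t+1} = u_t + s·(1−u_t) − f·u_t = u_t·(1−s−f) + s.
Here 1−s−f = 0.501 and s = 0.028.
u_1 = 0.116000 × 0.501 + 0.028 = 0.086116.
u_2 = 0.086116 × 0.501 + 0.028 = 0.071144.

Unemployment rate after two months ≈ 7.11%.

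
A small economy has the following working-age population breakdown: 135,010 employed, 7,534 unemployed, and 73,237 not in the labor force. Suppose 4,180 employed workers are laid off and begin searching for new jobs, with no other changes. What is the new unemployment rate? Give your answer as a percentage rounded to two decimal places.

New unemployment rate ≈ 8.22%.

Initially, labor force = 135,010 + 7,534 = 142,544, so u = 7,534/142,544 = 5.29%.
After the change, employed falls and unemployed rises by 4,180; labor force unchanged → E = 130,830, U = 11,714, labor force = 142,544.
New unemployment rate = 11,714 / 142,544 = 8.22%.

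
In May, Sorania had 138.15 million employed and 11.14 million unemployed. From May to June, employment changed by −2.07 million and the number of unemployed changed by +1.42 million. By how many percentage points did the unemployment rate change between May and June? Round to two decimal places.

The unemployment rate changed by +0.99 percentage points.

May: labor force = 138.15 + 11.14 = 149.29; u = 11.14/149.29 = 7.46%.
June: labor force = 136.08 + 12.56 = 148.64; u = 12.56/148.64 = 8.45%.
Change = 8.45% − 7.46% = +0.99 pp.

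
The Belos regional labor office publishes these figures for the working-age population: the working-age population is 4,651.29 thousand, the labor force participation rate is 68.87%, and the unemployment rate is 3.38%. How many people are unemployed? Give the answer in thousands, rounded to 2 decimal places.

About 108.27 thousand are unemployed.

Labor force = 0.6887 × 4,651.29 = 3,203.34 thousand.
Unemployed = 0.0338 × 3,203.34 ≈ 108.27 thousand.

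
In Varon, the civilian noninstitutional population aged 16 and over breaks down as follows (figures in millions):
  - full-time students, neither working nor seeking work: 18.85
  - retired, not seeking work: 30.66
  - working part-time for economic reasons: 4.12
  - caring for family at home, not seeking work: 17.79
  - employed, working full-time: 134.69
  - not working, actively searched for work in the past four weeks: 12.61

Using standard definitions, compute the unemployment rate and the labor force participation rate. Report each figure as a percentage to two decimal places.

Employed = 4.12 + 134.69 = 138.81 million (anyone who worked, including part-time for economic reasons, counts as employed).
Unemployed = 12.61 million.
Labor force = 138.81 + 12.61 = 151.42 million.
Not in labor force = 18.85 + 30.66 + 17.79 = 67.30 million (those not working and not actively searching are outside the labor force).
Civilian working-age population = 151.42 + 67.30 = 218.72 million.
Unemployment rate = 12.61 / 151.42 = 8.33%.
Labor force participation rate = 151.42 / 218.72 = 69.23%.

Unemployment rate ≈ 8.33%; labor force participation rate ≈ 69.23%.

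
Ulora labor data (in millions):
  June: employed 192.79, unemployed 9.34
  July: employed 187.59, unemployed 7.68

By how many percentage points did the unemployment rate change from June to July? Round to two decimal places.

The unemployment rate changed by −0.69 percentage points.

June: labor force = 192.79 + 9.34 = 202.13; u = 9.34/202.13 = 4.62%.
July: labor force = 187.59 + 7.68 = 195.27; u = 7.68/195.27 = 3.93%.
Change = 3.93% − 4.62% = −0.69 pp.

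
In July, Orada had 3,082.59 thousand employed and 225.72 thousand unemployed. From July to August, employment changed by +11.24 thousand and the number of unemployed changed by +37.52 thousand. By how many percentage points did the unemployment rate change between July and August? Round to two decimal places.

The unemployment rate changed by +1.02 percentage points.

July: labor force = 3,082.59 + 225.72 = 3,308.31; u = 225.72/3,308.31 = 6.82%.
August: labor force = 3,093.83 + 263.24 = 3,357.07; u = 263.24/3,357.07 = 7.84%.
Change = 7.84% − 6.82% = +1.02 pp.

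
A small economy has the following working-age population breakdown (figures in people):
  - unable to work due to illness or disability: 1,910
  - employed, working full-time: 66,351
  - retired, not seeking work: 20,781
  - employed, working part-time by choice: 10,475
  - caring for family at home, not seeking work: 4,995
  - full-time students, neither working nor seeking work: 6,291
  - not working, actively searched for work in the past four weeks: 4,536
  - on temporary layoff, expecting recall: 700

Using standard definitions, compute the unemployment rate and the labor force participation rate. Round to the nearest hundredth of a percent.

Employed = 66,351 + 10,475 = 76,826.
Unemployed = 4,536 + 700 = 5,236 (jobless and actively searching, or on temporary layoff).
Labor force = 76,826 + 5,236 = 82,062.
Not in labor force = 1,910 + 20,781 + 4,995 + 6,291 = 33,977 (those not working and not actively searching are outside the labor force).
Civilian working-age population = 82,062 + 33,977 = 116,039.
Unemployment rate = 5,236 / 82,062 = 6.38%.
Labor force participation rate = 82,062 / 116,039 = 70.72%.

Unemployment rate ≈ 6.38%; labor force participation rate ≈ 70.72%.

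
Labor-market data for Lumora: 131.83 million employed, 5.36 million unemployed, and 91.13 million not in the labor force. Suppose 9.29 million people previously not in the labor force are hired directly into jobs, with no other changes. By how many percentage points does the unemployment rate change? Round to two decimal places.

The unemployment rate changes by −0.25 percentage points.

Initially, labor force = 131.83 + 5.36 = 137.19 million, so u = 5.36/137.19 = 3.91%.
After the change, employed and labor force both rise by 9.29; unemployed unchanged → E = 141.12, U = 5.36, labor force = 146.48 million.
New unemployment rate = 5.36 / 146.48 = 3.66%.
Change = 3.66% − 3.91% = −0.25 percentage points.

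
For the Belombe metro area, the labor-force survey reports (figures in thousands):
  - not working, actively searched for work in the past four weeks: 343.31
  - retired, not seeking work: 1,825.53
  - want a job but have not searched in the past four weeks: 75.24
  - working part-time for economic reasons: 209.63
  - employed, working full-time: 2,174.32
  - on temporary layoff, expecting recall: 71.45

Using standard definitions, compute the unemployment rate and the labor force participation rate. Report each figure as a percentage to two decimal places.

Employed = 209.63 + 2,174.32 = 2,383.95 thousand (anyone who worked, including part-time for economic reasons, counts as employed).
Unemployed = 343.31 + 71.45 = 414.76 thousand (jobless and actively searching, or on temporary layoff).
Labor force = 2,383.95 + 414.76 = 2,798.71 thousand.
Not in labor force = 1,825.53 + 75.24 = 1,900.77 thousand (those not working and not actively searching are outside the labor force — including those who want a job but have given up searching).
Civilian working-age population = 2,798.71 + 1,900.77 = 4,699.48 thousand.
Unemployment rate = 414.76 / 2,798.71 = 14.82%.
Labor force participation rate = 2,798.71 / 4,699.48 = 59.55%.

Unemployment rate ≈ 14.82%; labor force participation rate ≈ 59.55%.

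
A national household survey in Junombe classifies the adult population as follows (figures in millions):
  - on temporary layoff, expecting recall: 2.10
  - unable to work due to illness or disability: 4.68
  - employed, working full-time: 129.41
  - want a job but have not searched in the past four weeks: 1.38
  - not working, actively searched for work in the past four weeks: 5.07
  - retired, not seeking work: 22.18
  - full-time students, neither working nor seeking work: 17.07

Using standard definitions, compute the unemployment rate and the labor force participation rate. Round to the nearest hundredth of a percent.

Employed = 129.41 million.
Unemployed = 2.10 + 5.07 = 7.17 million (jobless and actively searching, or on temporary layoff).
Labor force = 129.41 + 7.17 = 136.58 million.
Not in labor force = 4.68 + 1.38 + 22.18 + 17.07 = 45.31 million (those not working and not actively searching are outside the labor force — including those who want a job but have given up searching).
Civilian working-age population = 136.58 + 45.31 = 181.89 million.
Unemployment rate = 7.17 / 136.58 = 5.25%.
Labor force participation rate = 136.58 / 181.89 = 75.09%.

Unemployment rate ≈ 5.25%; labor force participation rate ≈ 75.09%.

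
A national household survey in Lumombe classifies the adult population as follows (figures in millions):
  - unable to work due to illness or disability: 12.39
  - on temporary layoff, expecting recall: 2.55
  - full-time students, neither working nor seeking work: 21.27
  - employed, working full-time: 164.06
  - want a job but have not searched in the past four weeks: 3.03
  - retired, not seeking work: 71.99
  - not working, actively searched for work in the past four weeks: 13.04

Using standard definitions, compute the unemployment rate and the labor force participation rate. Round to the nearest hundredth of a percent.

Employed = 164.06 million.
Unemployed = 2.55 + 13.04 = 15.59 million (jobless and actively searching, or on temporary layoff).
Labor force = 164.06 + 15.59 = 179.65 million.
Not in labor force = 12.39 + 21.27 + 3.03 + 71.99 = 108.68 million (those not working and not actively searching are outside the labor force — including those who want a job but have given up searching).
Civilian working-age population = 179.65 + 108.68 = 288.33 million.
Unemployment rate = 15.59 / 179.65 = 8.68%.
Labor force participation rate = 179.65 / 288.33 = 62.31%.

Unemployment rate ≈ 8.68%; labor force participation rate ≈ 62.31%.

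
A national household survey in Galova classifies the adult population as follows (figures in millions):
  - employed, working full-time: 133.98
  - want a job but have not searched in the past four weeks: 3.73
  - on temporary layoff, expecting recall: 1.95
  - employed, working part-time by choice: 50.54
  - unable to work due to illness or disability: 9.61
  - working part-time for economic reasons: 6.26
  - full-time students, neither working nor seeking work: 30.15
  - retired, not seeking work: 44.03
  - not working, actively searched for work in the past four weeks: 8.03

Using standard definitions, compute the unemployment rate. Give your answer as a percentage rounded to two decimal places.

Unemployment rate ≈ 4.97%.

Employed = 133.98 + 50.54 + 6.26 = 190.78 million (anyone who worked, including part-time for economic reasons, counts as employed).
Unemployed = 1.95 + 8.03 = 9.98 million (jobless and actively searching, or on temporary layoff).
Labor force = 190.78 + 9.98 = 200.76 million.
Unemployment rate = 9.98 / 200.76 = 4.97%.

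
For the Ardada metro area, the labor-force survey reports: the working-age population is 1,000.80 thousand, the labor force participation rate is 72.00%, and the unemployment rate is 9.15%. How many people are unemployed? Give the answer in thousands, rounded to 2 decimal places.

About 65.93 thousand are unemployed.

Labor force = 0.7200 × 1,000.80 = 720.58 thousand.
Unemployed = 0.0915 × 720.58 ≈ 65.93 thousand.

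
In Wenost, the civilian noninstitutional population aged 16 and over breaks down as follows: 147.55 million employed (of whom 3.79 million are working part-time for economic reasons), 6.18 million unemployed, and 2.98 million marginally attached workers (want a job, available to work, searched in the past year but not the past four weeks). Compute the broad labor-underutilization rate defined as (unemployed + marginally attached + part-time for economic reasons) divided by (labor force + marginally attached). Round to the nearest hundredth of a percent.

Broad underutilization rate ≈ 8.26%.

Labor force = 147.55 + 6.18 = 153.73 million.
Numerator = 6.18 + 2.98 + 3.79 = 12.95 million.
Denominator = 153.73 + 2.98 = 156.71 million.
Broad rate = 12.95 / 156.71 = 8.26%.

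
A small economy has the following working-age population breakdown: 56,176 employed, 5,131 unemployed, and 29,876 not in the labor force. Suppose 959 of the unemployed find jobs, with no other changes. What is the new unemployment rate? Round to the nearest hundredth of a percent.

New unemployment rate ≈ 6.81%.

Initially, labor force = 56,176 + 5,131 = 61,307, so u = 5,131/61,307 = 8.37%.
After the change, unemployed falls and employed rises by 959; labor force unchanged → E = 57,135, U = 4,172, labor force = 61,307.
New unemployment rate = 4,172 / 61,307 = 6.81%.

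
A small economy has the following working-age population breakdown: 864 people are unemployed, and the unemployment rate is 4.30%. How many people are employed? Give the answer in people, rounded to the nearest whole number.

Labor force = U / u = 864 / 0.0430 ≈ 20,093.
Employed = labor force − unemployed = 20,093 − 864 = 19,229.

About 19,229 are employed.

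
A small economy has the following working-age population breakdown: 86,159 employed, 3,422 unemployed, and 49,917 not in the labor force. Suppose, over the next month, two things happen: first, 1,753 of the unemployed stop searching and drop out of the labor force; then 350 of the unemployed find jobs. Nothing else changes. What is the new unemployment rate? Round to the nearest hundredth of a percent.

Initially, labor force = 86,159 + 3,422 = 89,581, so u = 3,422/89,581 = 3.82%.
After the first change, unemployed and labor force both fall by 1,753 → E = 86,159, U = 1,669, labor force = 87,828.
After the second change, unemployed falls and employed rises by 350; labor force unchanged → E = 86,509, U = 1,319, labor force = 87,828.
New unemployment rate = 1,319 / 87,828 = 1.50%.

New unemployment rate ≈ 1.50%.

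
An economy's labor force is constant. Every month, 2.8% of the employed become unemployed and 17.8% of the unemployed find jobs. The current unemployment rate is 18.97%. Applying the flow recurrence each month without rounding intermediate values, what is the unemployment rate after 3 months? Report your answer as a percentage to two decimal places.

Unemployment rate after three months ≈ 16.28%.

With a fixed labor force, u_{t+1} = u_t + s·(1−u_t) − f·u_t = u_t·(1−s−f) + s.
Here 1−s−f = 0.794 and s = 0.028.
u_1 = 0.189700 × 0.794 + 0.028 = 0.178622.
u_2 = 0.178622 × 0.794 + 0.028 = 0.169826.
u_3 = 0.169826 × 0.794 + 0.028 = 0.162842.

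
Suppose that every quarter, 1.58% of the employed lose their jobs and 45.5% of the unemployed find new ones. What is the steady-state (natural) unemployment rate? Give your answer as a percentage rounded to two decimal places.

At steady state the flows balance: s·E = f·U, so U/(E+U) = s/(s+f).
u* = 1.58 / (1.58 + 45.5) = 1.58 / 47.08 = 3.36%.

Steady-state unemployment rate ≈ 3.36%.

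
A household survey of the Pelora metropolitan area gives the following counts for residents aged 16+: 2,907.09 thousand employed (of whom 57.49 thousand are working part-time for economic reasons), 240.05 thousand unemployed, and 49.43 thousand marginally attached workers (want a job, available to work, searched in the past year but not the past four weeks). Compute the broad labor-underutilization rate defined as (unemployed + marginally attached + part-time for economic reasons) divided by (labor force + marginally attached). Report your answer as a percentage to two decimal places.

Labor force = 2,907.09 + 240.05 = 3,147.14 thousand.
Numerator = 240.05 + 49.43 + 57.49 = 346.97 thousand.
Denominator = 3,147.14 + 49.43 = 3,196.57 thousand.
Broad rate = 346.97 / 3,196.57 = 10.85%.

Broad underutilization rate ≈ 10.85%.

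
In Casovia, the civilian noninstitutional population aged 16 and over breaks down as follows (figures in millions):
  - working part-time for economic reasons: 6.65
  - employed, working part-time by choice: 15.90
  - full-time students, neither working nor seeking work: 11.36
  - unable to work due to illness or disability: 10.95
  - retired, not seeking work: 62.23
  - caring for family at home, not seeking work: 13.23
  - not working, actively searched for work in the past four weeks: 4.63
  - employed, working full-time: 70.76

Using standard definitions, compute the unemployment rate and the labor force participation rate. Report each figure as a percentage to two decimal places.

Employed = 6.65 + 15.90 + 70.76 = 93.31 million (anyone who worked, including part-time for economic reasons, counts as employed).
Unemployed = 4.63 million.
Labor force = 93.31 + 4.63 = 97.94 million.
Not in labor force = 11.36 + 10.95 + 62.23 + 13.23 = 97.77 million (those not working and not actively searching are outside the labor force).
Civilian working-age population = 97.94 + 97.77 = 195.71 million.
Unemployment rate = 4.63 / 97.94 = 4.73%.
Labor force participation rate = 97.94 / 195.71 = 50.04%.

Unemployment rate ≈ 4.73%; labor force participation rate ≈ 50.04%.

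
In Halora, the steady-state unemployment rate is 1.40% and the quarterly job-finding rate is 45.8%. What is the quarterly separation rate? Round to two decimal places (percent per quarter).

From u* = s/(s+f): s = u·f/(1−u).
s = 0.0140 × 45.8 / (1 − 0.0140) = 0.6412 / 0.9860 ≈ 0.65% per quarter.

Separation rate ≈ 0.65% per quarter.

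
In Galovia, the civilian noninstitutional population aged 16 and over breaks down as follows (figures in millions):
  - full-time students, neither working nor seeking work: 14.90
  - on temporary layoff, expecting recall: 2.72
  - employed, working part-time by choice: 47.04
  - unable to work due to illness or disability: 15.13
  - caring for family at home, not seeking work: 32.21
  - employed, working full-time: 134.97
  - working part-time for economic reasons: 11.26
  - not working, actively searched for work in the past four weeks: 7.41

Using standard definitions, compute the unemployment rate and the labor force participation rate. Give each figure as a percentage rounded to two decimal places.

Employed = 47.04 + 134.97 + 11.26 = 193.27 million (anyone who worked, including part-time for economic reasons, counts as employed).
Unemployed = 2.72 + 7.41 = 10.13 million (jobless and actively searching, or on temporary layoff).
Labor force = 193.27 + 10.13 = 203.40 million.
Not in labor force = 14.90 + 15.13 + 32.21 = 62.24 million (those not working and not actively searching are outside the labor force).
Civilian working-age population = 203.40 + 62.24 = 265.64 million.
Unemployment rate = 10.13 / 203.40 = 4.98%.
Labor force participation rate = 203.40 / 265.64 = 76.57%.

Unemployment rate ≈ 4.98%; labor force participation rate ≈ 76.57%.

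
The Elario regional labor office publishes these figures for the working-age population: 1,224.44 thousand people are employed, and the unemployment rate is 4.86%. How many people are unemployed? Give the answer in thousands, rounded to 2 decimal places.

About 62.55 thousand are unemployed.

Let U be the number unemployed. The labor force is E + U, and U/(E+U) = 0.0486.
So U = 0.0486 × 1,224.44 / (1 − 0.0486) = 59.5078 / 0.9514 ≈ 62.55 thousand.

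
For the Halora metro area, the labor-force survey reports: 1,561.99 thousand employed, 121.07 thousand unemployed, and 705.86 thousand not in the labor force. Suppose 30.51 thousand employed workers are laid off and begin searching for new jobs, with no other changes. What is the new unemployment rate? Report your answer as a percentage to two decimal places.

New unemployment rate ≈ 9.01%.

Initially, labor force = 1,561.99 + 121.07 = 1,683.06 thousand, so u = 121.07/1,683.06 = 7.19%.
After the change, employed falls and unemployed rises by 30.51; labor force unchanged → E = 1,531.48, U = 151.58, labor force = 1,683.06 thousand.
New unemployment rate = 151.58 / 1,683.06 = 9.01%.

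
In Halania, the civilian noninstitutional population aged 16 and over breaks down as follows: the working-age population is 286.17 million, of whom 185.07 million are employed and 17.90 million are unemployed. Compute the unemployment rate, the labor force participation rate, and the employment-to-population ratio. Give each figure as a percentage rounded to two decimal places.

Labor force = employed + unemployed = 185.07 + 17.90 = 202.97 million.
Unemployment rate = 17.90 / 202.97 = 8.82%.
Labor force participation rate = 202.97 / 286.17 = 70.93%.
Employment-population ratio = 185.07 / 286.17 = 64.67%.

Unemployment rate ≈ 8.82%; labor force participation rate ≈ 70.93%; employment-population ratio ≈ 64.67%.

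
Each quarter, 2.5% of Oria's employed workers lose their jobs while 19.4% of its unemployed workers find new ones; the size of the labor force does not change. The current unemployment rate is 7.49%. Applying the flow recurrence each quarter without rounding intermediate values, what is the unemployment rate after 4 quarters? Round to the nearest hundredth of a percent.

With a fixed labor force, u_{t+1} = u_t + s·(1−u_t) − f·u_t = u_t·(1−s−f) + s.
Here 1−s−f = 0.781 and s = 0.025.
u_1 = 0.074900 × 0.781 + 0.025 = 0.083497.
u_2 = 0.083497 × 0.781 + 0.025 = 0.090211.
u_3 = 0.090211 × 0.781 + 0.025 = 0.095455.
u_4 = 0.095455 × 0.781 + 0.025 = 0.099550.

Unemployment rate after four quarters ≈ 9.96%.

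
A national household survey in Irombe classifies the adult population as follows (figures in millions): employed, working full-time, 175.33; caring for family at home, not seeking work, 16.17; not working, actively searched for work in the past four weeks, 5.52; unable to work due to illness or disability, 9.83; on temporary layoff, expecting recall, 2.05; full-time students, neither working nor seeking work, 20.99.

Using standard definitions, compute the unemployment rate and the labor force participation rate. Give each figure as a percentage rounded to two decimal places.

Unemployment rate ≈ 4.14%; labor force participation rate ≈ 79.56%.

Employed = 175.33 million.
Unemployed = 5.52 + 2.05 = 7.57 million (jobless and actively searching, or on temporary layoff).
Labor force = 175.33 + 7.57 = 182.90 million.
Not in labor force = 16.17 + 9.83 + 20.99 = 46.99 million (those not working and not actively searching are outside the labor force).
Civilian working-age population = 182.90 + 46.99 = 229.89 million.
Unemployment rate = 7.57 / 182.90 = 4.14%.
Labor force participation rate = 182.90 / 229.89 = 79.56%.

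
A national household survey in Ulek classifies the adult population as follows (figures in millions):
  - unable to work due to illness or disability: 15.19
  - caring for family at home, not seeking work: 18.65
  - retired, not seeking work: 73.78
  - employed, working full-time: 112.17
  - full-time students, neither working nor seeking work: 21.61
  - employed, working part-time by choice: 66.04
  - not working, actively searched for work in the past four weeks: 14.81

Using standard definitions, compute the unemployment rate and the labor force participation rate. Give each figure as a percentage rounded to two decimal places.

Unemployment rate ≈ 7.67%; labor force participation rate ≈ 59.90%.

Employed = 112.17 + 66.04 = 178.21 million.
Unemployed = 14.81 million.
Labor force = 178.21 + 14.81 = 193.02 million.
Not in labor force = 15.19 + 18.65 + 73.78 + 21.61 = 129.23 million (those not working and not actively searching are outside the labor force).
Civilian working-age population = 193.02 + 129.23 = 322.25 million.
Unemployment rate = 14.81 / 193.02 = 7.67%.
Labor force participation rate = 193.02 / 322.25 = 59.90%.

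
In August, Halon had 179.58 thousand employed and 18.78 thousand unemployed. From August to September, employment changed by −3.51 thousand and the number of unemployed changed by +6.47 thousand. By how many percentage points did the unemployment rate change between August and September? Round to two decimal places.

August: labor force = 179.58 + 18.78 = 198.36; u = 18.78/198.36 = 9.47%.
September: labor force = 176.07 + 25.25 = 201.32; u = 25.25/201.32 = 12.54%.
Change = 12.54% − 9.47% = +3.07 pp.

The unemployment rate changed by +3.07 percentage points.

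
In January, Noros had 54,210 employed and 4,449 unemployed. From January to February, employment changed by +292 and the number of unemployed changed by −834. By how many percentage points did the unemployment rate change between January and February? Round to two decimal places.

January: labor force = 54,210 + 4,449 = 58,659; u = 4,449/58,659 = 7.58%.
February: labor force = 54,502 + 3,615 = 58,117; u = 3,615/58,117 = 6.22%.
Change = 6.22% − 7.58% = −1.36 pp.

The unemployment rate changed by −1.36 percentage points.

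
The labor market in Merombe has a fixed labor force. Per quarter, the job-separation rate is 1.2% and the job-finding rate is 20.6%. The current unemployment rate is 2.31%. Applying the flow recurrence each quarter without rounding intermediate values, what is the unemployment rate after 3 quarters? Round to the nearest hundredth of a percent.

Unemployment rate after three quarters ≈ 3.98%.

With a fixed labor force, u_{t+1} = u_t + s·(1−u_t) − f·u_t = u_t·(1−s−f) + s.
Here 1−s−f = 0.782 and s = 0.012.
u_1 = 0.023100 × 0.782 + 0.012 = 0.030064.
u_2 = 0.030064 × 0.782 + 0.012 = 0.035510.
u_3 = 0.035510 × 0.782 + 0.012 = 0.039769.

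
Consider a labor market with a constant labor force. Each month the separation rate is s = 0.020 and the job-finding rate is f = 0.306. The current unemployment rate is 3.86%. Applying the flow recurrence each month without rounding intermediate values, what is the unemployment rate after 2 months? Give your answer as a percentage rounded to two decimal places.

Unemployment rate after two months ≈ 5.10%.

With a fixed labor force, u_{t+1} = u_t + s·(1−u_t) − f·u_t = u_t·(1−s−f) + s.
Here 1−s−f = 0.674 and s = 0.020.
u_1 = 0.038600 × 0.674 + 0.020 = 0.046016.
u_2 = 0.046016 × 0.674 + 0.020 = 0.051015.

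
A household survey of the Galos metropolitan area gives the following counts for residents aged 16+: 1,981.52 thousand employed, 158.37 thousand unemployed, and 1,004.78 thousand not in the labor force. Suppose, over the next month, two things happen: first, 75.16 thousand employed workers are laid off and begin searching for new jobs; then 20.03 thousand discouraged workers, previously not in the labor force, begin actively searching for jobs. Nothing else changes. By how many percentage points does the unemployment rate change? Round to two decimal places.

Initially, labor force = 1,981.52 + 158.37 = 2,139.89 thousand, so u = 158.37/2,139.89 = 7.40%.
After the first change, employed falls and unemployed rises by 75.16; labor force unchanged → E = 1,906.36, U = 233.53, labor force = 2,139.89 thousand.
After the second change, unemployed and labor force both rise by 20.03 → E = 1,906.36, U = 253.56, labor force = 2,159.92 thousand.
New unemployment rate = 253.56 / 2,159.92 = 11.74%.
Change = 11.74% − 7.40% = +4.34 percentage points.

The unemployment rate changes by +4.34 percentage points.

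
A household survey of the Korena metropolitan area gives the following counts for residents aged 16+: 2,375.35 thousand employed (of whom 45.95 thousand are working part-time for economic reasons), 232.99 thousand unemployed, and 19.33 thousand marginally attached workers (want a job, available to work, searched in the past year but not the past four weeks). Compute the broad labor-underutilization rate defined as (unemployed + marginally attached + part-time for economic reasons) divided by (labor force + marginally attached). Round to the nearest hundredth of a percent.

Broad underutilization rate ≈ 11.35%.

Labor force = 2,375.35 + 232.99 = 2,608.34 thousand.
Numerator = 232.99 + 19.33 + 45.95 = 298.27 thousand.
Denominator = 2,608.34 + 19.33 = 2,627.67 thousand.
Broad rate = 298.27 / 2,627.67 = 11.35%.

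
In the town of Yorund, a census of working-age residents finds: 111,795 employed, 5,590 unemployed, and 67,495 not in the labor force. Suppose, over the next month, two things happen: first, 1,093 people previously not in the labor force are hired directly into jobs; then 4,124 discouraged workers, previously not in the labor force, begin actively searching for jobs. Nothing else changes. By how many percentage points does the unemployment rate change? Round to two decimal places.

The unemployment rate changes by +3.16 percentage points.

Initially, labor force = 111,795 + 5,590 = 117,385, so u = 5,590/117,385 = 4.76%.
After the first change, employed and labor force both rise by 1,093; unemployed unchanged → E = 112,888, U = 5,590, labor force = 118,478.
After the second change, unemployed and labor force both rise by 4,124 → E = 112,888, U = 9,714, labor force = 122,602.
New unemployment rate = 9,714 / 122,602 = 7.92%.
Change = 7.92% − 4.76% = +3.16 percentage points.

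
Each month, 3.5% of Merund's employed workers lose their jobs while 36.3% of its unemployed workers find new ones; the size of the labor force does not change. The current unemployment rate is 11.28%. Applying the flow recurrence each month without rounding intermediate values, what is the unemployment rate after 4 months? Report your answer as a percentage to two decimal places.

Unemployment rate after four months ≈ 9.12%.

With a fixed labor force, u_{t+1} = u_t + s·(1−u_t) − f·u_t = u_t·(1−s−f) + s.
Here 1−s−f = 0.602 and s = 0.035.
u_1 = 0.112800 × 0.602 + 0.035 = 0.102906.
u_2 = 0.102906 × 0.602 + 0.035 = 0.096949.
u_3 = 0.096949 × 0.602 + 0.035 = 0.093363.
u_4 = 0.093363 × 0.602 + 0.035 = 0.091205.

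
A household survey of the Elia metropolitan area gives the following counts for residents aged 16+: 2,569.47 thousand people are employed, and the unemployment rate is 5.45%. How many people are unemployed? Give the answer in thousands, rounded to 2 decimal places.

Let U be the number unemployed. The labor force is E + U, and U/(E+U) = 0.0545.
So U = 0.0545 × 2,569.47 / (1 − 0.0545) = 140.0361 / 0.9455 ≈ 148.11 thousand.

About 148.11 thousand are unemployed.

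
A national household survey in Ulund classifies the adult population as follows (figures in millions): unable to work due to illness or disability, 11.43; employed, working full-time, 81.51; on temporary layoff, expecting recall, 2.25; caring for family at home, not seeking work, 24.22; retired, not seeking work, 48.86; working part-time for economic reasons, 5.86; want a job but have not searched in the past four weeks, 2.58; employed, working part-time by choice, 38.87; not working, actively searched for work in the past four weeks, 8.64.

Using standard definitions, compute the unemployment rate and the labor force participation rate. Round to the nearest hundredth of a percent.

Employed = 81.51 + 5.86 + 38.87 = 126.24 million (anyone who worked, including part-time for economic reasons, counts as employed).
Unemployed = 2.25 + 8.64 = 10.89 million (jobless and actively searching, or on temporary layoff).
Labor force = 126.24 + 10.89 = 137.13 million.
Not in labor force = 11.43 + 24.22 + 48.86 + 2.58 = 87.09 million (those not working and not actively searching are outside the labor force — including those who want a job but have given up searching).
Civilian working-age population = 137.13 + 87.09 = 224.22 million.
Unemployment rate = 10.89 / 137.13 = 7.94%.
Labor force participation rate = 137.13 / 224.22 = 61.16%.

Unemployment rate ≈ 7.94%; labor force participation rate ≈ 61.16%.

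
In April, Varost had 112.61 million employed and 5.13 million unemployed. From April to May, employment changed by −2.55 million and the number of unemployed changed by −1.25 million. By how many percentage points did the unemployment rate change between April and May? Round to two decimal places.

April: labor force = 112.61 + 5.13 = 117.74; u = 5.13/117.74 = 4.36%.
May: labor force = 110.06 + 3.88 = 113.94; u = 3.88/113.94 = 3.41%.
Change = 3.41% − 4.36% = −0.95 pp.

The unemployment rate changed by −0.95 percentage points.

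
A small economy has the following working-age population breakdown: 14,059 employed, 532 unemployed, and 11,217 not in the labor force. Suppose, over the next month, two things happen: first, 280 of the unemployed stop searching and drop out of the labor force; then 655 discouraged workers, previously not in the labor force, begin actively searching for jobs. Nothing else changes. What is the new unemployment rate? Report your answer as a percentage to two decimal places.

Initially, labor force = 14,059 + 532 = 14,591, so u = 532/14,591 = 3.65%.
After the first change, unemployed and labor force both fall by 280 → E = 14,059, U = 252, labor force = 14,311.
After the second change, unemployed and labor force both rise by 655 → E = 14,059, U = 907, labor force = 14,966.
New unemployment rate = 907 / 14,966 = 6.06%.

New unemployment rate ≈ 6.06%.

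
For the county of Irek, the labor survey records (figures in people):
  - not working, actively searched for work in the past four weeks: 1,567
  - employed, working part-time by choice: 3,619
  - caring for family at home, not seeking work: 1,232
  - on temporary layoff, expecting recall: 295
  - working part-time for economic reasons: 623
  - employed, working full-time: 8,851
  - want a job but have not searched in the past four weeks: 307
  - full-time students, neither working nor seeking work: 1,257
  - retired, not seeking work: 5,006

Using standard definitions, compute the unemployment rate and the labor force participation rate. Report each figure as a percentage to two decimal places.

Employed = 3,619 + 623 + 8,851 = 13,093 (anyone who worked, including part-time for economic reasons, counts as employed).
Unemployed = 1,567 + 295 = 1,862 (jobless and actively searching, or on temporary layoff).
Labor force = 13,093 + 1,862 = 14,955.
Not in labor force = 1,232 + 307 + 1,257 + 5,006 = 7,802 (those not working and not actively searching are outside the labor force — including those who want a job but have given up searching).
Civilian working-age population = 14,955 + 7,802 = 22,757.
Unemployment rate = 1,862 / 14,955 = 12.45%.
Labor force participation rate = 14,955 / 22,757 = 65.72%.

Unemployment rate ≈ 12.45%; labor force participation rate ≈ 65.72%.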